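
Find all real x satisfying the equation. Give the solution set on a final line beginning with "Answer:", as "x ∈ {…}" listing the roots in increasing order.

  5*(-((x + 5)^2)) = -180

Step 1. [5*(-((x + 5)^2)) = -180] 5 out front; divide by 5. So div: -((x + 5)^2) = -36.
Step 2. [-((x + 5)^2) = -36] flip signs both sides ⇒ neg: (x + 5)^2 = 36.
Step 3. [(x + 5)^2 = 36] LHS squared, RHS 36 ≥ 0: apply √ (±) ⇒ sqrt: x + 5 = 6 or -6.
Step 4. [x + 5 = 6 or -6] +5 is outermost — subtract 5 both sides. So sub: x = 1 or -11.

Answer: x ∈ {-11, 1}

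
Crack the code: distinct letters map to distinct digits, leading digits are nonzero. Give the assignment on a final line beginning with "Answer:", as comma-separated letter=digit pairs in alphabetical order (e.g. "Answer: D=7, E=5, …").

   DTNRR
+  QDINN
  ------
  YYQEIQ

Step 1. [col 1: R + N ≡ Q (mod 10)] no forcing yet in column 1 (carry-in 0); Q=2 is free and consistent — try it, so Q=2.
Step 2. [col 1: R + N ≡ Q (mod 10)] N=5 is one option consistent with column 1 (R + N ≡ Q (mod 10), carry-in 0) — take it ⇒ N=5.
Step 3. [Y] Y is the leading digit of a 6-digit sum of two 5-digit numbers; the final carry is exactly 1, so Y=1.
Step 4. [col 1: R + N ≡ Q (mod 10)] from column 1 (N=5, Q=2, carry-in 0, digits 1,2,5 already taken and all letters distinct): R must equal 7. So R=7.
Step 5. [col 2: R + N ≡ I (mod 10)] from column 2 (R=7, N=5, carry-in 1, digits 1,2,5,7 already taken and all letters distinct): I must equal 3 ⇒ I=3.
Step 6. [col 3: N + I ≡ E (mod 10)] from column 3 (N=5, I=3, carry-in 1, digits 1,2,3,5,7 already taken and all letters distinct): E must equal 9, so E=9.
Step 7. [col 4: T + D ≡ Q (mod 10)] no forcing yet in column 4 (carry-in 0); D=8 is free and consistent — try it, so D=8.
Step 8. [col 4: T + D ≡ Q (mod 10)] column 4 reads T+D+carry(0)=Q with D=8, Q=2; with digits 1,2,3,5,7,8,9 already taken and all letters distinct, the only value for T is 4, so T=4.

Answer: D=8, E=9, I=3, N=5, Q=2, R=7, T=4, Y=1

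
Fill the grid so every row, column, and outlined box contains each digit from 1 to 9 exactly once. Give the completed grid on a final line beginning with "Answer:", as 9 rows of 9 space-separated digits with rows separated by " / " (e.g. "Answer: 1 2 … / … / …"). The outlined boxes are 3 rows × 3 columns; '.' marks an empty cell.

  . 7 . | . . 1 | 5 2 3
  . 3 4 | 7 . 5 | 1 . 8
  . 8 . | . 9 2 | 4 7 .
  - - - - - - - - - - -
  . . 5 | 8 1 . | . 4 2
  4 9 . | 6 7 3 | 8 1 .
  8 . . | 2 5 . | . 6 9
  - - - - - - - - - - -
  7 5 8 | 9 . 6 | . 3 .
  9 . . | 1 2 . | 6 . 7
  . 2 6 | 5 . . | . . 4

Step 1. [r1c1∈{6}] r1c1's peers cover all but 6 ⇒ r1c1=6.
Step 2. [r6c3∈{1,3,7}] in col 3, 7 fits only at r6c3. So r6c3=7.
Step 3. [r1c5∈{4,8}] row 1 places 8 nowhere but r1c5 ⇒ r1c5=8.
Step 4. [r4c1∈{3}] r4c1 has the single candidate 3 ⇒ r4c1=3.
Step 5. [r9c1∈{1}] r9c1 is down to just 1. So r9c1=1.
Step 6. [r8c2∈{4}] r8c2's peers cover all but 4. So r8c2=4.
Step 7. [r8c6∈{8}] r8c6 is down to just 8, so r8c6=8.
Step 8. [r9c7∈{9}] r9c7's peers cover all but 9, so r9c7=9.
Step 9. [r8c8∈{5}] nothing but 5 survives at r8c8 ⇒ r8c8=5.
Step 10. [r2c5∈{6}] r2c5 has the single candidate 6, so r2c5=6.
Step 11. [r3c4∈{3}] r3c4's peers cover all but 3, so r3c4=3.
Step 12. [r5c9∈{5}] r5c9 is down to just 5. So r5c9=5.
Step 13. [r8c3∈{3}] only 3 remains possible at r8c3. So r8c3=3.
Step 14. [r3c9∈{6}] only 6 remains possible at r3c9. So r3c9=6.
Step 15. [r1c4∈{4}] nothing but 4 survives at r1c4, so r1c4=4.
Step 16. [r2c8∈{9}] r2c8 has the single candidate 9 ⇒ r2c8=9.
Step 17. [r6c6∈{4}] nothing but 4 survives at r6c6. So r6c6=4.
Step 18. [r1c3∈{9}] r1c3 has the single candidate 9. So r1c3=9.
Step 19. [r4c6∈{9}] nothing but 9 survives at r4c6 ⇒ r4c6=9.
Step 20. [r4c2∈{6}] r4c2's peers cover all but 6, so r4c2=6.
Step 21. [r7c9∈{1}] r7c9 is down to just 1 ⇒ r7c9=1.
Step 22. [r7c5∈{4}] r7c5 is down to just 4 ⇒ r7c5=4.
Step 23. [r9c6∈{7}] only 7 remains possible at r9c6 ⇒ r9c6=7.
Step 24. [r3c1∈{5}] nothing but 5 survives at r3c1 ⇒ r3c1=5.
Step 25. [r3c3∈{1}] only 1 remains possible at r3c3. So r3c3=1.
Step 26. [r2c1∈{2}] only 2 remains possible at r2c1. So r2c1=2.
Step 27. [r9c8∈{8}] r9c8 has the single candidate 8, so r9c8=8.
Step 28. [r4c7∈{7}] r4c7's peers cover all but 7, so r4c7=7.
Step 29. [r7c7∈{2}] only 2 remains possible at r7c7 ⇒ r7c7=2.
Step 30. [r9c5∈{3}] r9c5 has the single candidate 3 ⇒ r9c5=3.
Step 31. [r6c7∈{3}] only 3 remains possible at r6c7 ⇒ r6c7=3.
Step 32. [r6c2∈{1}] r6c2 is down to just 1, so r6c2=1.
Step 33. [r5c3∈{2}] r5c3 has the single candidate 2 ⇒ r5c3=2.

Answer: 6 7 9 4 8 1 5 2 3 / 2 3 4 7 6 5 1 9 8 / 5 8 1 3 9 2 4 7 6 / 3 6 5 8 1 9 7 4 2 / 4 9 2 6 7 3 8 1 5 / 8 1 7 2 5 4 3 6 9 / 7 5 8 9 4 6 2 3 1 / 9 4 3 1 2 8 6 5 7 / 1 2 6 5 3 7 9 8 4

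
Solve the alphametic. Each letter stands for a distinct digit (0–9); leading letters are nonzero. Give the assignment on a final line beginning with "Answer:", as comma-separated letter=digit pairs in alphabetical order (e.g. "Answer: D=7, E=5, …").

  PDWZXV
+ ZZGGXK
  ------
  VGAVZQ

Step 1. [col 1: V + K ≡ Q (mod 10)] several values work for V in column 1 (V + K ≡ Q (mod 10), carry-in 0); try V=9, so V=9.
Step 2. [col 1: V + K ≡ Q (mod 10)] column 1 (V + K ≡ Q (mod 10), carry-in 0) doesn't pin K yet; pick K=6 and continue ⇒ K=6.
Step 3. [col 1: V + K ≡ Q (mod 10)] column 1 reads V+K+carry(0)=Q with V=9, K=6; with digits 6,9 already taken and all letters distinct, the only value for Q is 5, so Q=5.
Step 4. [col 2: X + X ≡ Z (mod 10)] column 2 (X + X ≡ Z (mod 10), carry-in 1) doesn't pin Z yet; pick Z=7 and continue, so Z=7.
Step 5. [col 2: X + X ≡ Z (mod 10)] no forcing yet in column 2 (carry-in 1); X=3 is free and consistent — try it, so X=3.
Step 6. [col 3: Z + G ≡ V (mod 10)] column 3: given Z=7, V=9, carry-in 0, and digits 3,5,6,7,9 already taken and all letters distinct, Z+G≡V (mod 10) forces G=2. So G=2.
Step 7. [col 4: W + G ≡ A (mod 10)] in column 4 we have W+G≡A with carry-in 0; given G=2 and digits 2,3,5,6,7,9 already taken and all letters distinct, that pins W to 8, so W=8.
Step 8. [col 4: W + G ≡ A (mod 10)] in column 4 we have W+G≡A with carry-in 0; given W=8, G=2 and digits 2,3,5,6,7,8,9 already taken and all letters distinct, that pins A to 0, so A=0.
Step 9. [col 5: D + Z ≡ G (mod 10)] column 5: given Z=7, G=2, carry-in 1, and digits 0,2,3,5,6,7,8,9 already taken and all letters distinct, D+Z≡G (mod 10) forces D=4. So D=4.
Step 10. [col 6: P + Z ≡ V (mod 10)] from column 6 (Z=7, V=9, carry-in 1, digits 0,2,3,4,5,6,7,8,9 already taken and all letters distinct): P must equal 1 ⇒ P=1.

Answer: A=0, D=4, G=2, K=6, P=1, Q=5, V=9, W=8, X=3, Z=7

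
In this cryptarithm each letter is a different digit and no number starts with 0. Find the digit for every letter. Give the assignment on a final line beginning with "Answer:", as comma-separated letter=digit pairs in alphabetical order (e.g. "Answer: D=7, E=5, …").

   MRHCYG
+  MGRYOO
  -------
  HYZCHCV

Step 1. [H] H is the leading digit of a 7-digit sum of two 6-digit numbers; the final carry is exactly 1. So H=1.
Step 2. [col 1: G + O ≡ V (mod 10)] column 1 (G + O ≡ V (mod 10), carry-in 0) doesn't pin G yet; pick G=3 and continue. So G=3.
Step 3. [col 1: G + O ≡ V (mod 10)] column 1 (G + O ≡ V (mod 10), carry-in 0) doesn't pin O yet; pick O=7 and continue ⇒ O=7.
Step 4. [col 1: G + O ≡ V (mod 10)] from column 1 (G=3, O=7, carry-in 0, digits 1,3,7 already taken and all letters distinct): V must equal 0, so V=0.
Step 5. [col 2: Y + O ≡ C (mod 10)] no forcing yet in column 2 (carry-in 1); Y=6 is free and consistent — try it, so Y=6.
Step 6. [col 2: Y + O ≡ C (mod 10)] column 2: given Y=6, O=7, carry-in 1, and digits 0,1,3,6,7 already taken and all letters distinct, Y+O≡C (mod 10) forces C=4 ⇒ C=4.
Step 7. [col 4: H + R ≡ C (mod 10)] column 4 reads H+R+carry(1)=C with H=1, C=4; with digits 0,1,3,4,6,7 already taken and all letters distinct, the only value for R is 2 ⇒ R=2.
Step 8. [col 5: R + G ≡ Z (mod 10)] column 5: given R=2, G=3, carry-in 0, and digits 0,1,2,3,4,6,7 already taken and all letters distinct, R+G≡Z (mod 10) forces Z=5, so Z=5.
Step 9. [col 6: M + M ≡ Y (mod 10)] column 6 reads M+M+carry(0)=Y with Y=6; with digits 0,1,2,3,4,5,6,7 already taken and all letters distinct, the only value for M is 8 ⇒ M=8.

Answer: C=4, G=3, H=1, M=8, O=7, R=2, V=0, Y=6, Z=5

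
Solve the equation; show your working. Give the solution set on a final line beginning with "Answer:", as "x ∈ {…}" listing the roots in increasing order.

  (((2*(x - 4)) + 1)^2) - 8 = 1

Step 1. [(((2*(x - 4)) + 1)^2) - 8 = 1] 8 comes off first (add 8). So sub: ((2*(x - 4)) + 1)^2 = 9.
Step 2. [((2*(x - 4)) + 1)^2 = 9] √ both sides: 9 ≥ 0 gives two branches ⇒ sqrt: (2*(x - 4)) + 1 = 3 or -3.
Step 3. [(2*(x - 4)) + 1 = 3 or -3] peel the +1: subtract 1 from each side ⇒ sub: 2*(x - 4) = 2 or -4.
Step 4. [2*(x - 4) = 2 or -4] 2 out front; divide by 2, so div: x - 4 = 1 or -2.
Step 5. [x - 4 = 1 or -2] -4 is outermost — add 4 both sides, so sub: x = 5 or 2.

Answer: x ∈ {2, 5}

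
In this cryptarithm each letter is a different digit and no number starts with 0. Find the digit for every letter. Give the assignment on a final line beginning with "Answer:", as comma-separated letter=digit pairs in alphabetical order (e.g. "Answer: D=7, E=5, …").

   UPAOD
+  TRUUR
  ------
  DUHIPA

Step 1. [col 1: D + R ≡ A (mod 10)] no forcing yet in column 1 (carry-in 0); A=4 is free and consistent — try it, so A=4.
Step 2. [col 1: D + R ≡ A (mod 10)] no forcing yet in column 1 (carry-in 0); D=1 is free and consistent — try it, so D=1.
Step 3. [col 1: D + R ≡ A (mod 10)] from column 1 (D=1, A=4, carry-in 0, digits 1,4 already taken and all letters distinct): R must equal 3 ⇒ R=3.
Step 4. [col 2: O + U ≡ P (mod 10)] O=5 is one option consistent with column 2 (O + U ≡ P (mod 10), carry-in 0) — take it ⇒ O=5.
Step 5. [col 2: O + U ≡ P (mod 10)] column 2 (O + U ≡ P (mod 10), carry-in 0) doesn't pin P yet; pick P=7 and continue ⇒ P=7.
Step 6. [col 2: O + U ≡ P (mod 10)] column 2: given O=5, P=7, carry-in 0, and digits 1,3,4,5,7 already taken and all letters distinct, O+U≡P (mod 10) forces U=2, so U=2.
Step 7. [col 3: A + U ≡ I (mod 10)] from column 3 (A=4, U=2, carry-in 0, digits 1,2,3,4,5,7 already taken and all letters distinct): I must equal 6, so I=6.
Step 8. [col 4: P + R ≡ H (mod 10)] from column 4 (P=7, R=3, carry-in 0, digits 1,2,3,4,5,6,7 already taken and all letters distinct): H must equal 0. So H=0.
Step 9. [col 5: U + T ≡ U (mod 10)] from column 5 (U=2, carry-in 1, digits 0,1,2,3,4,5,6,7 already taken and all letters distinct): T must equal 9. So T=9.

Answer: A=4, D=1, H=0, I=6, O=5, P=7, R=3, T=9, U=2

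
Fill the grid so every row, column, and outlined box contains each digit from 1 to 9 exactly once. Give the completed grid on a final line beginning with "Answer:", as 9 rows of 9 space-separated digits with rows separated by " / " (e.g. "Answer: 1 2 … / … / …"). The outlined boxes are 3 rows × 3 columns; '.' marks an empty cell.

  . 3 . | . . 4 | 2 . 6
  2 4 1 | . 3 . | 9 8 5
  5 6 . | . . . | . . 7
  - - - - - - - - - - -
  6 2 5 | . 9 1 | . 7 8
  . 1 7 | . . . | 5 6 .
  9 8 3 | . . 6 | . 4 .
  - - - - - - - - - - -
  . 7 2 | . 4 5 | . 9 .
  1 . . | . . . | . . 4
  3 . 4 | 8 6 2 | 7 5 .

Step 1. [r4c7∈{3}] only 3 remains possible at r4c7. So r4c7=3.
Step 2. [r7c4∈{1,3}] 1 has one home in box 8: r7c4, so r7c4=1.
Step 3. [r2c6∈{7}] r2c6's peers cover all but 7, so r2c6=7.
Step 4. [r7c1∈{8}] only 8 remains possible at r7c1. So r7c1=8.
Step 5. [r1c8∈{1}] nothing but 1 survives at r1c8 ⇒ r1c8=1.
Step 6. [r8c3∈{6,9}] in col 3, 6 fits only at r8c3, so r8c3=6.
Step 7. [r8c5∈{7}] nothing but 7 survives at r8c5, so r8c5=7.
Step 8. [r3c5∈{1,2,8}] row 3 places 1 nowhere but r3c5, so r3c5=1.
Step 9. [r3c4∈{2,9}] row 3 places 2 nowhere but r3c4. So r3c4=2.
Step 10. [r6c4∈{5,7}] in row 6, 7 fits only at r6c4 ⇒ r6c4=7.
Step 11. [r1c4∈{5,9}] in col 4, 5 fits only at r1c4, so r1c4=5.
Step 12. [r3c6∈{8,9}] box 2 places 9 nowhere but r3c6, so r3c6=9.
Step 13. [r8c6∈{3}] r8c6 has the single candidate 3. So r8c6=3.
Step 14. [r1c5∈{8}] r1c5 is down to just 8. So r1c5=8.
Step 15. [r5c5∈{2}] r5c5 has the single candidate 2 ⇒ r5c5=2.
Step 16. [r5c4∈{3,4}] in row 5, 3 fits only at r5c4, so r5c4=3.
Step 17. [r6c7∈{1}] r6c7 has the single candidate 1 ⇒ r6c7=1.
Step 18. [r9c2∈{9}] r9c2 is down to just 9. So r9c2=9.
Step 19. [r8c8∈{2}] r8c8 is down to just 2 ⇒ r8c8=2.
Step 20. [r1c1∈{7}] only 7 remains possible at r1c1, so r1c1=7.
Step 21. [r8c2∈{5}] r8c2's peers cover all but 5, so r8c2=5.
Step 22. [r8c4∈{9}] r8c4's peers cover all but 9 ⇒ r8c4=9.
Step 23. [r4c4∈{4}] nothing but 4 survives at r4c4 ⇒ r4c4=4.
Step 24. [r1c3∈{9}] r1c3's peers cover all but 9. So r1c3=9.
Step 25. [r7c7∈{6}] r7c7's peers cover all but 6, so r7c7=6.
Step 26. [r5c6∈{8}] r5c6's peers cover all but 8 ⇒ r5c6=8.
Step 27. [r3c3∈{8}] r3c3's peers cover all but 8. So r3c3=8.
Step 28. [r3c8∈{3}] r3c8 is down to just 3. So r3c8=3.
Step 29. [r2c4∈{6}] r2c4's peers cover all but 6, so r2c4=6.
Step 30. [r7c9∈{3}] r7c9 is down to just 3. So r7c9=3.
Step 31. [r3c7∈{4}] only 4 remains possible at r3c7, so r3c7=4.
Step 32. [r6c9∈{2}] r6c9 has the single candidate 2. So r6c9=2.
Step 33. [r9c9∈{1}] r9c9 is down to just 1. So r9c9=1.
Step 34. [r5c9∈{9}] r5c9 is down to just 9, so r5c9=9.
Step 35. [r6c5∈{5}] nothing but 5 survives at r6c5 ⇒ r6c5=5.
Step 36. [r8c7∈{8}] r8c7 is down to just 8 ⇒ r8c7=8.
Step 37. [r5c1∈{4}] r5c1's peers cover all but 4. So r5c1=4.

Answer: 7 3 9 5 8 4 2 1 6 / 2 4 1 6 3 7 9 8 5 / 5 6 8 2 1 9 4 3 7 / 6 2 5 4 9 1 3 7 8 / 4 1 7 3 2 8 5 6 9 / 9 8 3 7 5 6 1 4 2 / 8 7 2 1 4 5 6 9 3 / 1 5 6 9 7 3 8 2 4 / 3 9 4 8 6 2 7 5 1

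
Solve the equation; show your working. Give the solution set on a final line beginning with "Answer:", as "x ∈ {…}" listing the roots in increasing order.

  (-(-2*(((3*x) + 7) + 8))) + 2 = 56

Step 1. [(-(-2*(((3*x) + 7) + 8))) + 2 = 56] subtract 2: x sits inside (… + 2), so sub: -(-2*(((3*x) + 7) + 8)) = 54.
Step 2. [-(-2*(((3*x) + 7) + 8)) = 54] leading − — multiply by −1, so neg: -2*(((3*x) + 7) + 8) = -54.
Step 3. [-2*(((3*x) + 7) + 8) = -54] leading coefficient -2: divide by -2, so div: ((3*x) + 7) + 8 = 27.
Step 4. [((3*x) + 7) + 8 = 27] peel the +8: subtract 8 from each side ⇒ sub: (3*x) + 7 = 19.
Step 5. [(3*x) + 7 = 19] peel the +7: subtract 7 from each side, so sub: 3*x = 12.
Step 6. [3*x = 12] 3 out front; divide by 3, so div: x = 4.

Answer: x ∈ {4}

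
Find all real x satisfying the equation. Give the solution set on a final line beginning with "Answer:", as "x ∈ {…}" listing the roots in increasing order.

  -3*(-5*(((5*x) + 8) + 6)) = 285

Step 1. [-3*(-5*(((5*x) + 8) + 6)) = 285] -3·(inner) — divide through by -3. So div: -5*(((5*x) + 8) + 6) = -95.
Step 2. [-5*(((5*x) + 8) + 6) = -95] leading coefficient -5: divide by -5 ⇒ div: ((5*x) + 8) + 6 = 19.
Step 3. [((5*x) + 8) + 6 = 19] +6 is outermost — subtract 6 both sides. So sub: (5*x) + 8 = 13.
Step 4. [(5*x) + 8 = 13] 8 comes off first (subtract 8). So sub: 5*x = 5.
Step 5. [5*x = 5] divide by the outer 5, so div: x = 1.

Answer: x ∈ {1}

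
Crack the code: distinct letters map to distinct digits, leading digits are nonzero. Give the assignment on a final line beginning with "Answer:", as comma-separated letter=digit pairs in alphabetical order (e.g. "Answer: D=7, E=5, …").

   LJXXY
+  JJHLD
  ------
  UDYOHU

Step 1. [col 1: Y + D ≡ U (mod 10)] U=1 is one option consistent with column 1 (Y + D ≡ U (mod 10), carry-in 0) — take it ⇒ U=1.
Step 2. [col 1: Y + D ≡ U (mod 10)] several values work for Y in column 1 (Y + D ≡ U (mod 10), carry-in 0); try Y=7 ⇒ Y=7.
Step 3. [col 1: Y + D ≡ U (mod 10)] from column 1 (Y=7, U=1, carry-in 0, digits 1,7 already taken and all letters distinct): D must equal 4 ⇒ D=4.
Step 4. [col 2: X + L ≡ H (mod 10)] column 2 (X + L ≡ H (mod 10), carry-in 1) doesn't pin X yet; pick X=3 and continue ⇒ X=3.
Step 5. [col 2: X + L ≡ H (mod 10)] no forcing yet in column 2 (carry-in 1); L=5 is free and consistent — try it. So L=5.
Step 6. [col 2: X + L ≡ H (mod 10)] column 2: given X=3, L=5, carry-in 1, and digits 1,3,4,5,7 already taken and all letters distinct, X+L≡H (mod 10) forces H=9 ⇒ H=9.
Step 7. [col 3: X + H ≡ O (mod 10)] column 3 reads X+H+carry(0)=O with X=3, H=9; with digits 1,3,4,5,7,9 already taken and all letters distinct, the only value for O is 2, so O=2.
Step 8. [col 4: J + J ≡ Y (mod 10)] column 4: given Y=7, carry-in 1, and digits 1,2,3,4,5,7,9 already taken and all letters distinct, J+J≡Y (mod 10) forces J=8. So J=8.

Answer: D=4, H=9, J=8, L=5, O=2, U=1, X=3, Y=7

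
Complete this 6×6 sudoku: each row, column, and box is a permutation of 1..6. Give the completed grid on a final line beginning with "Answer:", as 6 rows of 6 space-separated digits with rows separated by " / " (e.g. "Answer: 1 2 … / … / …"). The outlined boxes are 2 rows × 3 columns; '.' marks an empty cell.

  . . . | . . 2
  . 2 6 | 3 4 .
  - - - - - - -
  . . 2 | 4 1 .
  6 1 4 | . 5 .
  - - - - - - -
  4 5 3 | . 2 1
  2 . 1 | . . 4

Step 1. [r1c4∈{1,5,6}] col 4 places 1 nowhere but r1c4, so r1c4=1.
Step 2. [r3c1∈{3,5}] 5 has one home in row 3: r3c1. So r3c1=5.
Step 3. [r5c4∈{6}] r5c4 has the single candidate 6 ⇒ r5c4=6.
Step 4. [r3c2∈{3}] r3c2 has the single candidate 3. So r3c2=3.
Step 5. [r1c2∈{4}] r1c2's peers cover all but 4. So r1c2=4.
Step 6. [r3c6∈{6}] only 6 remains possible at r3c6, so r3c6=6.
Step 7. [r1c3∈{5}] r1c3's peers cover all but 5. So r1c3=5.
Step 8. [r6c2∈{6}] r6c2 is down to just 6, so r6c2=6.
Step 9. [r1c5∈{6}] r1c5 has the single candidate 6, so r1c5=6.
Step 10. [r2c1∈{1}] r2c1 is down to just 1, so r2c1=1.
Step 11. [r6c4∈{5}] r6c4 has the single candidate 5. So r6c4=5.
Step 12. [r2c6∈{5}] r2c6 has the single candidate 5. So r2c6=5.
Step 13. [r6c5∈{3}] r6c5's peers cover all but 3, so r6c5=3.
Step 14. [r4c6∈{3}] nothing but 3 survives at r4c6. So r4c6=3.
Step 15. [r1c1∈{3}] r1c1 has the single candidate 3, so r1c1=3.
Step 16. [r4c4∈{2}] r4c4's peers cover all but 2, so r4c4=2.

Answer: 3 4 5 1 6 2 / 1 2 6 3 4 5 / 5 3 2 4 1 6 / 6 1 4 2 5 3 / 4 5 3 6 2 1 / 2 6 1 5 3 4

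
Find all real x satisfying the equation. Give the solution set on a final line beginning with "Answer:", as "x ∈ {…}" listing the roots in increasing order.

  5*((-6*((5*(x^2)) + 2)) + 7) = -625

Step 1. [5*((-6*((5*(x^2)) + 2)) + 7) = -625] divide by the outer 5, so div: (-6*((5*(x^2)) + 2)) + 7 = -125.
Step 2. [(-6*((5*(x^2)) + 2)) + 7 = -125] subtract 7: x sits inside (… + 7) ⇒ sub: -6*((5*(x^2)) + 2) = -132.
Step 3. [-6*((5*(x^2)) + 2) = -132] -6·(inner) — divide through by -6, so div: (5*(x^2)) + 2 = 22.
Step 4. [(5*(x^2)) + 2 = 22] the outer +2 inverts by subtracting 2. So sub: 5*(x^2) = 20.
Step 5. [5*(x^2) = 20] 5·(inner) — divide through by 5 ⇒ div: x^2 = 4.
Step 6. [x^2 = 4] √ both sides: 4 ≥ 0 gives two branches, so sqrt: x = 2 or -2.

Answer: x ∈ {-2, 2}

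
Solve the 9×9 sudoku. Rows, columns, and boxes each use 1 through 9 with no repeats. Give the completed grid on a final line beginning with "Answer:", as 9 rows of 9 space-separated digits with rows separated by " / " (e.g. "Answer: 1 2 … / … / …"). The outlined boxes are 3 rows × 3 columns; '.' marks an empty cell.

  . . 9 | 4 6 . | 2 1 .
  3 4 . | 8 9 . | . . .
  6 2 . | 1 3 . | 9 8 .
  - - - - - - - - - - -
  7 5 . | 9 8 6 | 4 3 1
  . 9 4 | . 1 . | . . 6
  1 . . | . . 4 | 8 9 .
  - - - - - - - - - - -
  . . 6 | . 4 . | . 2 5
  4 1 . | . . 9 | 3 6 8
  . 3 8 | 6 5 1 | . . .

Step 1. [r2c9∈{7}] r2c9 is down to just 7. So r2c9=7.
Step 2. [r7c2∈{7}] r7c2 is down to just 7. So r7c2=7.
Step 3. [r6c4∈{2,3,5,7}] row 6 places 5 nowhere but r6c4 ⇒ r6c4=5.
Step 4. [r1c1∈{5,8}] 5 has one home in col 1: r1c1, so r1c1=5.
Step 5. [r6c5∈{2,7}] r6c5 is the only open cell in row 6 admitting 7, so r6c5=7.
Step 6. [r2c8∈{5}] r2c8 has the single candidate 5. So r2c8=5.
Step 7. [r9c1∈{2,9}] in row 9, 2 fits only at r9c1 ⇒ r9c1=2.
Step 8. [r9c7∈{7}] nothing but 7 survives at r9c7, so r9c7=7.
Step 9. [r7c4∈{3}] nothing but 3 survives at r7c4, so r7c4=3.
Step 10. [r5c4∈{2}] r5c4 has the single candidate 2 ⇒ r5c4=2.
Step 11. [r3c6∈{5,7}] row 3 places 5 nowhere but r3c6. So r3c6=5.
Step 12. [r4c3∈{2}] r4c3 is down to just 2 ⇒ r4c3=2.
Step 13. [r9c9∈{4,9}] across row 9, 9 lands solely at r9c9 ⇒ r9c9=9.
Step 14. [r8c5∈{2}] r8c5 has the single candidate 2, so r8c5=2.
Step 15. [r3c9∈{4}] r3c9 is down to just 4. So r3c9=4.
Step 16. [r8c3∈{5}] r8c3 is down to just 5. So r8c3=5.
Step 17. [r8c4∈{7}] r8c4 is down to just 7 ⇒ r8c4=7.
Step 18. [r6c9∈{2}] r6c9 is down to just 2, so r6c9=2.
Step 19. [r2c7∈{6}] r2c7's peers cover all but 6, so r2c7=6.
Step 20. [r5c6∈{3}] r5c6's peers cover all but 3, so r5c6=3.
Step 21. [r1c2∈{8}] nothing but 8 survives at r1c2 ⇒ r1c2=8.
Step 22. [r5c1∈{8}] nothing but 8 survives at r5c1 ⇒ r5c1=8.
Step 23. [r1c9∈{3}] nothing but 3 survives at r1c9, so r1c9=3.
Step 24. [r3c3∈{7}] nothing but 7 survives at r3c3. So r3c3=7.
Step 25. [r6c3∈{3}] only 3 remains possible at r6c3. So r6c3=3.
Step 26. [r9c8∈{4}] r9c8's peers cover all but 4, so r9c8=4.
Step 27. [r2c6∈{2}] r2c6 is down to just 2 ⇒ r2c6=2.
Step 28. [r5c8∈{7}] r5c8's peers cover all but 7. So r5c8=7.
Step 29. [r5c7∈{5}] r5c7 has the single candidate 5, so r5c7=5.
Step 30. [r7c7∈{1}] nothing but 1 survives at r7c7, so r7c7=1.
Step 31. [r7c1∈{9}] r7c1 has the single candidate 9, so r7c1=9.
Step 32. [r6c2∈{6}] r6c2's peers cover all but 6, so r6c2=6.
Step 33. [r1c6∈{7}] only 7 remains possible at r1c6. So r1c6=7.
Step 34. [r7c6∈{8}] r7c6's peers cover all but 8. So r7c6=8.
Step 35. [r2c3∈{1}] r2c3's peers cover all but 1, so r2c3=1.

Answer: 5 8 9 4 6 7 2 1 3 / 3 4 1 8 9 2 6 5 7 / 6 2 7 1 3 5 9 8 4 / 7 5 2 9 8 6 4 3 1 / 8 9 4 2 1 3 5 7 6 / 1 6 3 5 7 4 8 9 2 / 9 7 6 3 4 8 1 2 5 / 4 1 5 7 2 9 3 6 8 / 2 3 8 6 5 1 7 4 9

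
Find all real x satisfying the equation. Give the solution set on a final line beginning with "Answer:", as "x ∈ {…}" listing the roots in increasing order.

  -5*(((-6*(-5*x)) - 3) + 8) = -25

Step 1. [-5*(((-6*(-5*x)) - 3) + 8) = -25] leading coefficient -5: divide by -5 ⇒ div: ((-6*(-5*x)) - 3) + 8 = 5.
Step 2. [((-6*(-5*x)) - 3) + 8 = 5] +8 is outermost — subtract 8 both sides, so sub: (-6*(-5*x)) - 3 = -3.
Step 3. [(-6*(-5*x)) - 3 = -3] add 3: x sits inside (… - 3) ⇒ sub: -6*(-5*x) = 0.
Step 4. [-6*(-5*x) = 0] -6·(inner) — divide through by -6, so div: -5*x = 0.
Step 5. [-5*x = 0] leading coefficient -5: divide by -5, so div: x = 0.

Answer: x ∈ {0}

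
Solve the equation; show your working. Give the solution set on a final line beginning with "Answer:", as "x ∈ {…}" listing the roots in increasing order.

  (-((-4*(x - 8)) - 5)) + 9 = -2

Step 1. [(-((-4*(x - 8)) - 5)) + 9 = -2] 9 comes off first (subtract 9), so sub: -((-4*(x - 8)) - 5) = -11.
Step 2. [-((-4*(x - 8)) - 5) = -11] flip signs both sides. So neg: (-4*(x - 8)) - 5 = 11.
Step 3. [(-4*(x - 8)) - 5 = 11] the outer -5 inverts by adding 5 ⇒ sub: -4*(x - 8) = 16.
Step 4. [-4*(x - 8) = 16] divide by the outer -4. So div: x - 8 = -4.
Step 5. [x - 8 = -4] the outer -8 inverts by adding 8. So sub: x = 4.

Answer: x ∈ {4}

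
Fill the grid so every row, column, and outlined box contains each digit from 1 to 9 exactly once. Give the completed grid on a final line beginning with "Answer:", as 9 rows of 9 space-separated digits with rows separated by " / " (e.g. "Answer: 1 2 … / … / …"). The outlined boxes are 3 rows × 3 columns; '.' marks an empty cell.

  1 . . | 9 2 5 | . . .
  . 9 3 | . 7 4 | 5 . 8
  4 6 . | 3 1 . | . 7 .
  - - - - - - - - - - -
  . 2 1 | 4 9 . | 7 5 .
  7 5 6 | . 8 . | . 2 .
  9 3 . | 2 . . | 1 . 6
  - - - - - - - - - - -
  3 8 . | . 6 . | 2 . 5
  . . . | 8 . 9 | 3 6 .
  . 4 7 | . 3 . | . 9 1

Step 1. [r3c3∈{2,5,8}] r3c3 is the only open cell in row 3 admitting 5 ⇒ r3c3=5.
Step 2. [r7c8∈{4}] r7c8 has the single candidate 4. So r7c8=4.
Step 3. [r4c9∈{3}] r4c9's peers cover all but 3, so r4c9=3.
Step 4. [r8c3∈{2}] r8c3 is down to just 2 ⇒ r8c3=2.
Step 5. [r7c4∈{1,7}] 7 has one home in col 4: r7c4. So r7c4=7.
Step 6. [r9c4∈{5}] only 5 remains possible at r9c4, so r9c4=5.
Step 7. [r1c9∈{4}] only 4 remains possible at r1c9. So r1c9=4.
Step 8. [r5c9∈{9}] only 9 remains possible at r5c9. So r5c9=9.
Step 9. [r4c1∈{8}] r4c1's peers cover all but 8. So r4c1=8.
Step 10. [r5c4∈{1}] r5c4 has the single candidate 1. So r5c4=1.
Step 11. [r1c8∈{3}] r1c8 is down to just 3, so r1c8=3.
Step 12. [r6c6∈{7}] r6c6 has the single candidate 7 ⇒ r6c6=7.
Step 13. [r2c1∈{2}] r2c1 is down to just 2. So r2c1=2.
Step 14. [r5c6∈{3}] r5c6 is down to just 3, so r5c6=3.
Step 15. [r9c6∈{2}] only 2 remains possible at r9c6. So r9c6=2.
Step 16. [r1c3∈{8}] r1c3's peers cover all but 8, so r1c3=8.
Step 17. [r9c7∈{8}] r9c7 has the single candidate 8. So r9c7=8.
Step 18. [r4c6∈{6}] nothing but 6 survives at r4c6. So r4c6=6.
Step 19. [r8c1∈{5}] only 5 remains possible at r8c1, so r8c1=5.
Step 20. [r6c3∈{4}] r6c3 has the single candidate 4. So r6c3=4.
Step 21. [r3c7∈{9}] r3c7 has the single candidate 9, so r3c7=9.
Step 22. [r1c7∈{6}] r1c7 has the single candidate 6, so r1c7=6.
Step 23. [r5c7∈{4}] r5c7 has the single candidate 4, so r5c7=4.
Step 24. [r3c6∈{8}] r3c6 has the single candidate 8, so r3c6=8.
Step 25. [r8c5∈{4}] only 4 remains possible at r8c5. So r8c5=4.
Step 26. [r8c9∈{7}] r8c9 is down to just 7, so r8c9=7.
Step 27. [r1c2∈{7}] nothing but 7 survives at r1c2. So r1c2=7.
Step 28. [r7c3∈{9}] only 9 remains possible at r7c3 ⇒ r7c3=9.
Step 29. [r6c5∈{5}] r6c5 has the single candidate 5, so r6c5=5.
Step 30. [r9c1∈{6}] nothing but 6 survives at r9c1, so r9c1=6.
Step 31. [r2c8∈{1}] nothing but 1 survives at r2c8, so r2c8=1.
Step 32. [r8c2∈{1}] r8c2 is down to just 1, so r8c2=1.
Step 33. [r6c8∈{8}] only 8 remains possible at r6c8. So r6c8=8.
Step 34. [r7c6∈{1}] nothing but 1 survives at r7c6. So r7c6=1.
Step 35. [r2c4∈{6}] r2c4's peers cover all but 6 ⇒ r2c4=6.
Step 36. [r3c9∈{2}] r3c9 is down to just 2, so r3c9=2.

Answer: 1 7 8 9 2 5 6 3 4 / 2 9 3 6 7 4 5 1 8 / 4 6 5 3 1 8 9 7 2 / 8 2 1 4 9 6 7 5 3 / 7 5 6 1 8 3 4 2 9 / 9 3 4 2 5 7 1 8 6 / 3 8 9 7 6 1 2 4 5 / 5 1 2 8 4 9 3 6 7 / 6 4 7 5 3 2 8 9 1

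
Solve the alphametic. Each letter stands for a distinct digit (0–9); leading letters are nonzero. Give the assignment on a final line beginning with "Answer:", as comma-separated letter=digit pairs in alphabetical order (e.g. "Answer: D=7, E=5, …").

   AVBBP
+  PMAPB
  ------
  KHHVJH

Step 1. [col 1: P + B ≡ H (mod 10)] column 1 (P + B ≡ H (mod 10), carry-in 0) doesn't pin H yet; pick H=2 and continue ⇒ H=2.
Step 2. [col 1: P + B ≡ H (mod 10)] B=8 is one option consistent with column 1 (P + B ≡ H (mod 10), carry-in 0) — take it. So B=8.
Step 3. [K] the sum has 6 digits but both addends have 5; that extra leading digit K is the final carry, namely 1, so K=1.
Step 4. [col 1: P + B ≡ H (mod 10)] from column 1 (B=8, H=2, carry-in 0, digits 1,2,8 already taken and all letters distinct): P must equal 4. So P=4.
Step 5. [col 2: B + P ≡ J (mod 10)] column 2 reads B+P+carry(1)=J with B=8, P=4; with digits 1,2,4,8 already taken and all letters distinct, the only value for J is 3 ⇒ J=3.
Step 6. [col 3: B + A ≡ V (mod 10)] several values work for V in column 3 (B + A ≡ V (mod 10), carry-in 1); try V=6 ⇒ V=6.
Step 7. [col 3: B + A ≡ V (mod 10)] column 3 reads B+A+carry(1)=V with B=8, V=6; with digits 1,2,3,4,6,8 already taken and all letters distinct, the only value for A is 7. So A=7.
Step 8. [col 4: V + M ≡ H (mod 10)] column 4: given V=6, H=2, carry-in 1, and digits 1,2,3,4,6,7,8 already taken and all letters distinct, V+M≡H (mod 10) forces M=5. So M=5.

Answer: A=7, B=8, H=2, J=3, K=1, M=5, P=4, V=6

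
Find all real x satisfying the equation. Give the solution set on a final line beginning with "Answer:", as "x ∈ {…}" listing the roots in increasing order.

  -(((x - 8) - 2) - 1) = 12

Step 1. [-(((x - 8) - 2) - 1) = 12] leading − — multiply by −1. So neg: ((x - 8) - 2) - 1 = -12.
Step 2. [((x - 8) - 2) - 1 = -12] -1 is outermost — add 1 both sides. So sub: (x - 8) - 2 = -11.
Step 3. [(x - 8) - 2 = -11] add 2: x sits inside (… - 2), so sub: x - 8 = -9.
Step 4. [x - 8 = -9] 8 comes off first (add 8) ⇒ sub: x = -1.

Answer: x ∈ {-1}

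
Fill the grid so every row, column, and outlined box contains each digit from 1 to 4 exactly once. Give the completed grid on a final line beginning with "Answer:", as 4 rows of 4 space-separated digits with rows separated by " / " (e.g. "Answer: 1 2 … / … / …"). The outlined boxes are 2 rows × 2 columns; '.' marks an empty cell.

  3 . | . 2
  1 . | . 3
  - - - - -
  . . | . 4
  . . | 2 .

Step 1. [r1c2∈{4}] r1c2 has the single candidate 4 ⇒ r1c2=4.
Step 2. [r4c4∈{1}] r4c4 is down to just 1, so r4c4=1.
Step 3. [r3c2∈{1,2,3}] row 3 places 1 nowhere but r3c2, so r3c2=1.
Step 4. [r4c1∈{4}] r4c1 is down to just 4, so r4c1=4.
Step 5. [r2c2∈{2}] r2c2's peers cover all but 2 ⇒ r2c2=2.
Step 6. [r2c3∈{4}] nothing but 4 survives at r2c3 ⇒ r2c3=4.
Step 7. [r3c3∈{3}] r3c3 is down to just 3, so r3c3=3.
Step 8. [r1c3∈{1}] r1c3 has the single candidate 1. So r1c3=1.
Step 9. [r4c2∈{3}] only 3 remains possible at r4c2. So r4c2=3.
Step 10. [r3c1∈{2}] r3c1's peers cover all but 2 ⇒ r3c1=2.

Answer: 3 4 1 2 / 1 2 4 3 / 2 1 3 4 / 4 3 2 1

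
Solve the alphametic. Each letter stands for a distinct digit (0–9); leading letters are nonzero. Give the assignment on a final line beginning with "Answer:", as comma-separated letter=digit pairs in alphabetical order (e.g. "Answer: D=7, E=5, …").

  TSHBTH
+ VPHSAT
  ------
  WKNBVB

Step 1. [col 1: H + T ≡ B (mod 10)] no forcing yet in column 1 (carry-in 0); B=7 is free and consistent — try it ⇒ B=7.
Step 2. [col 1: H + T ≡ B (mod 10)] T=1 is one option consistent with column 1 (H + T ≡ B (mod 10), carry-in 0) — take it ⇒ T=1.
Step 3. [col 1: H + T ≡ B (mod 10)] from column 1 (T=1, B=7, carry-in 0, digits 1,7 already taken and all letters distinct): H must equal 6. So H=6.
Step 4. [col 2: T + A ≡ V (mod 10)] several values work for A in column 2 (T + A ≡ V (mod 10), carry-in 0); try A=3, so A=3.
Step 5. [col 2: T + A ≡ V (mod 10)] column 2: given T=1, A=3, carry-in 0, and digits 1,3,6,7 already taken and all letters distinct, T+A≡V (mod 10) forces V=4 ⇒ V=4.
Step 6. [col 3: B + S ≡ B (mod 10)] column 3 reads B+S+carry(0)=B with B=7; with digits 1,3,4,6,7 already taken and all letters distinct, the only value for S is 0, so S=0.
Step 7. [col 4: H + H ≡ N (mod 10)] in column 4 we have H+H≡N with carry-in 0; given H=6 and digits 0,1,3,4,6,7 already taken and all letters distinct, that pins N to 2. So N=2.
Step 8. [col 5: S + P ≡ K (mod 10)] column 5 reads S+P+carry(1)=K with S=0; with digits 0,1,2,3,4,6,7 already taken and all letters distinct, the only value for P is 8 ⇒ P=8.
Step 9. [col 5: S + P ≡ K (mod 10)] column 5 reads S+P+carry(1)=K with S=0, P=8; with digits 0,1,2,3,4,6,7,8 already taken and all letters distinct, the only value for K is 9 ⇒ K=9.
Step 10. [col 6: T + V ≡ W (mod 10)] in column 6 we have T+V≡W with carry-in 0; given T=1, V=4 and digits 0,1,2,3,4,6,7,8,9 already taken and all letters distinct, that pins W to 5 ⇒ W=5.

Answer: A=3, B=7, H=6, K=9, N=2, P=8, S=0, T=1, V=4, W=5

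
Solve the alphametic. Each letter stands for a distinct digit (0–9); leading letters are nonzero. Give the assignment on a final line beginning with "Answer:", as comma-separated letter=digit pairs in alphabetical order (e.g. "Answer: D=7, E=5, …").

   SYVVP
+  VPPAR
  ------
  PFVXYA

Step 1. [col 1: P + R ≡ A (mod 10)] column 1 (P + R ≡ A (mod 10), carry-in 0) doesn't pin P yet; pick P=1 and continue. So P=1.
Step 2. [col 1: P + R ≡ A (mod 10)] R=8 is one option consistent with column 1 (P + R ≡ A (mod 10), carry-in 0) — take it. So R=8.
Step 3. [col 1: P + R ≡ A (mod 10)] column 1: given P=1, R=8, carry-in 0, and digits 1,8 already taken and all letters distinct, P+R≡A (mod 10) forces A=9, so A=9.
Step 4. [col 2: V + A ≡ Y (mod 10)] several values work for V in column 2 (V + A ≡ Y (mod 10), carry-in 0); try V=3. So V=3.
Step 5. [col 2: V + A ≡ Y (mod 10)] column 2: given V=3, A=9, carry-in 0, and digits 1,3,8,9 already taken and all letters distinct, V+A≡Y (mod 10) forces Y=2 ⇒ Y=2.
Step 6. [col 3: V + P ≡ X (mod 10)] from column 3 (V=3, P=1, carry-in 1, digits 1,2,3,8,9 already taken and all letters distinct): X must equal 5 ⇒ X=5.
Step 7. [col 5: S + V ≡ F (mod 10)] F=0 is one option consistent with column 5 (S + V ≡ F (mod 10), carry-in 0) — take it, so F=0.
Step 8. [col 5: S + V ≡ F (mod 10)] column 5 reads S+V+carry(0)=F with V=3, F=0; with digits 0,1,2,3,5,8,9 already taken and all letters distinct, the only value for S is 7. So S=7.

Answer: A=9, F=0, P=1, R=8, S=7, V=3, X=5, Y=2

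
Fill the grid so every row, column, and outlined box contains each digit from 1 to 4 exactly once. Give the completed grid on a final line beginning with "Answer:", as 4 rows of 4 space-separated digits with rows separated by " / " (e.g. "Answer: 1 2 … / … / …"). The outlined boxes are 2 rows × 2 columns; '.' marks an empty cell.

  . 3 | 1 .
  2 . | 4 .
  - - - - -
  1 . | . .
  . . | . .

Step 1. [r4c4∈{1,2,3,4}] r4c4 is the only open cell in row 4 admitting 1, so r4c4=1.
Step 2. [r3c4∈{2,3,4}] col 4 places 4 nowhere but r3c4. So r3c4=4.
Step 3. [r3c3∈{2,3}] across row 3, 3 lands solely at r3c3. So r3c3=3.
Step 4. [r4c2∈{2,4}] in col 2, 4 fits only at r4c2, so r4c2=4.
Step 5. [r1c4∈{2}] nothing but 2 survives at r1c4. So r1c4=2.
Step 6. [r3c2∈{2}] only 2 remains possible at r3c2. So r3c2=2.
Step 7. [r2c4∈{3}] only 3 remains possible at r2c4. So r2c4=3.
Step 8. [r4c3∈{2}] r4c3 has the single candidate 2. So r4c3=2.
Step 9. [r1c1∈{4}] r1c1 has the single candidate 4. So r1c1=4.
Step 10. [r4c1∈{3}] r4c1's peers cover all but 3. So r4c1=3.
Step 11. [r2c2∈{1}] r2c2's peers cover all but 1 ⇒ r2c2=1.

Answer: 4 3 1 2 / 2 1 4 3 / 1 2 3 4 / 3 4 2 1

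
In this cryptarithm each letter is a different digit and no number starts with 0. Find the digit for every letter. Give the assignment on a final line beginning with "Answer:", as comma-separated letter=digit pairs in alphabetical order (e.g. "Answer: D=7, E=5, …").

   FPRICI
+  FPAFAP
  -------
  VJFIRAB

Step 1. [col 1: I + P ≡ B (mod 10)] B=5 is one option consistent with column 1 (I + P ≡ B (mod 10), carry-in 0) — take it, so B=5.
Step 2. [V] the sum has 7 digits but both addends have 6; that extra leading digit V is the final carry, namely 1 ⇒ V=1.
Step 3. [col 1: I + P ≡ B (mod 10)] several values work for I in column 1 (I + P ≡ B (mod 10), carry-in 0); try I=7. So I=7.
Step 4. [col 1: I + P ≡ B (mod 10)] column 1: given I=7, B=5, carry-in 0, and digits 1,5,7 already taken and all letters distinct, I+P≡B (mod 10) forces P=8 ⇒ P=8.
Step 5. [col 2: C + A ≡ A (mod 10)] column 2 reads C+A+carry(1)=A with nothing yet; with digits 1,5,7,8 already taken and all letters distinct, the only value for C is 9, so C=9.
Step 6. [col 2: C + A ≡ A (mod 10)] A=2 is one option consistent with column 2 (C + A ≡ A (mod 10), carry-in 1) — take it. So A=2.
Step 7. [col 3: I + F ≡ R (mod 10)] column 3: given I=7, carry-in 1, and digits 1,2,5,7,8,9 already taken and all letters distinct, I+F≡R (mod 10) forces R=4. So R=4.
Step 8. [col 3: I + F ≡ R (mod 10)] in column 3 we have I+F≡R with carry-in 1; given I=7, R=4 and digits 1,2,4,5,7,8,9 already taken and all letters distinct, that pins F to 6, so F=6.
Step 9. [col 6: F + F ≡ J (mod 10)] from column 6 (F=6, carry-in 1, digits 1,2,4,5,6,7,8,9 already taken and all letters distinct): J must equal 3, so J=3.

Answer: A=2, B=5, C=9, F=6, I=7, J=3, P=8, R=4, V=1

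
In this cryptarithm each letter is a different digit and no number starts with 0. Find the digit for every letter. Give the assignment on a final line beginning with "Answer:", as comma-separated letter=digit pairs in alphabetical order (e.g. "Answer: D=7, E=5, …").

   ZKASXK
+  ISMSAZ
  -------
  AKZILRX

Step 1. [col 1: K + Z ≡ X (mod 10)] column 1 (K + Z ≡ X (mod 10), carry-in 0) doesn't pin X yet; pick X=0 and continue, so X=0.
Step 2. [col 1: K + Z ≡ X (mod 10)] several values work for K in column 1 (K + Z ≡ X (mod 10), carry-in 0); try K=3. So K=3.
Step 3. [A] A is the leading digit of a 7-digit sum of two 6-digit numbers; the final carry is exactly 1 ⇒ A=1.
Step 4. [col 1: K + Z ≡ X (mod 10)] column 1 reads K+Z+carry(0)=X with K=3, X=0; with digits 0,1,3 already taken and all letters distinct, the only value for Z is 7 ⇒ Z=7.
Step 5. [col 2: X + A ≡ R (mod 10)] column 2 reads X+A+carry(1)=R with X=0, A=1; with digits 0,1,3,7 already taken and all letters distinct, the only value for R is 2 ⇒ R=2.
Step 6. [col 3: S + S ≡ L (mod 10)] S=4 is one option consistent with column 3 (S + S ≡ L (mod 10), carry-in 0) — take it ⇒ S=4.
Step 7. [col 3: S + S ≡ L (mod 10)] column 3 reads S+S+carry(0)=L with S=4; with digits 0,1,2,3,4,7 already taken and all letters distinct, the only value for L is 8, so L=8.
Step 8. [col 4: A + M ≡ I (mod 10)] in column 4 we have A+M≡I with carry-in 0; given A=1 and digits 0,1,2,3,4,7,8 already taken and all letters distinct, that pins M to 5 ⇒ M=5.
Step 9. [col 4: A + M ≡ I (mod 10)] column 4: given A=1, M=5, carry-in 0, and digits 0,1,2,3,4,5,7,8 already taken and all letters distinct, A+M≡I (mod 10) forces I=6. So I=6.

Answer: A=1, I=6, K=3, L=8, M=5, R=2, S=4, X=0, Z=7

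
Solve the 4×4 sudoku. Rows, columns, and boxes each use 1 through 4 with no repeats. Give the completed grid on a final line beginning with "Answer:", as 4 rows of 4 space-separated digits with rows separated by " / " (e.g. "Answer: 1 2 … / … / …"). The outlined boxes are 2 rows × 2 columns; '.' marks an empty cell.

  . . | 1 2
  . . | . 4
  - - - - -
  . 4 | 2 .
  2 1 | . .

Step 1. [r2c3∈{3}] r2c3 has the single candidate 3, so r2c3=3.
Step 2. [r3c1∈{3}] only 3 remains possible at r3c1. So r3c1=3.
Step 3. [r1c1∈{4}] r1c1 is down to just 4, so r1c1=4.
Step 4. [r1c2∈{3}] r1c2 is down to just 3, so r1c2=3.
Step 5. [r3c4∈{1}] r3c4's peers cover all but 1 ⇒ r3c4=1.
Step 6. [r4c4∈{3}] r4c4's peers cover all but 3. So r4c4=3.
Step 7. [r4c3∈{4}] r4c3 has the single candidate 4 ⇒ r4c3=4.
Step 8. [r2c2∈{2}] r2c2's peers cover all but 2 ⇒ r2c2=2.
Step 9. [r2c1∈{1}] r2c1 is down to just 1. So r2c1=1.

Answer: 4 3 1 2 / 1 2 3 4 / 3 4 2 1 / 2 1 4 3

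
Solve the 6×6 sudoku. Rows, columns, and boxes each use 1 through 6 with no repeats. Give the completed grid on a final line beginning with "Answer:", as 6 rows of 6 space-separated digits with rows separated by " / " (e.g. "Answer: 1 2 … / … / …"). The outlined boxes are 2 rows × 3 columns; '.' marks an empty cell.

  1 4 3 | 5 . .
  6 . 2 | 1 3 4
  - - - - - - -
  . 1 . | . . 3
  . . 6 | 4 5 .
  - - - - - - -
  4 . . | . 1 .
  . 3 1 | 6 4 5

Step 1. [r5c6∈{2}] r5c6 has the single candidate 2 ⇒ r5c6=2.
Step 2. [r3c1∈{2,5}] across col 1, 5 lands solely at r3c1. So r3c1=5.
Step 3. [r3c5∈{2,6}] in row 3, 6 fits only at r3c5. So r3c5=6.
Step 4. [r4c2∈{2}] only 2 remains possible at r4c2, so r4c2=2.
Step 5. [r5c2∈{5,6}] across row 5, 6 lands solely at r5c2 ⇒ r5c2=6.
Step 6. [r5c4∈{3}] r5c4 has the single candidate 3, so r5c4=3.
Step 7. [r2c2∈{5}] r2c2's peers cover all but 5, so r2c2=5.
Step 8. [r4c6∈{1}] r4c6's peers cover all but 1, so r4c6=1.
Step 9. [r3c4∈{2}] r3c4 is down to just 2, so r3c4=2.
Step 10. [r4c1∈{3}] r4c1's peers cover all but 3, so r4c1=3.
Step 11. [r1c5∈{2}] only 2 remains possible at r1c5 ⇒ r1c5=2.
Step 12. [r6c1∈{2}] nothing but 2 survives at r6c1, so r6c1=2.
Step 13. [r1c6∈{6}] only 6 remains possible at r1c6 ⇒ r1c6=6.
Step 14. [r3c3∈{4}] r3c3 has the single candidate 4, so r3c3=4.
Step 15. [r5c3∈{5}] r5c3 has the single candidate 5 ⇒ r5c3=5.

Answer: 1 4 3 5 2 6 / 6 5 2 1 3 4 / 5 1 4 2 6 3 / 3 2 6 4 5 1 / 4 6 5 3 1 2 / 2 3 1 6 4 5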